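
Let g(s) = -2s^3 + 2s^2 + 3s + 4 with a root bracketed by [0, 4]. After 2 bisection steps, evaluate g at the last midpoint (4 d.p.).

s = 2 gives g = 2, positive; keep [2, 4]
s = 3 gives g = -23, negative; keep [2, 3]

-23.0000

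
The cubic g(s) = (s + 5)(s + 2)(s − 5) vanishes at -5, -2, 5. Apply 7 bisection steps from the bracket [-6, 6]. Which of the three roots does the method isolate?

s = 0 gives g = -50, negative; keep [0, 6]
s = 3 gives g = -80, negative; keep [3, 6]
s = 4.5 gives g = -30.875, negative; keep [4.5, 6]
s = 5.25 gives g = 18.5781, positive; keep [4.5, 5.25]
s = 4.875 gives g = -8.4863, negative; keep [4.875, 5.25]
s = 5.0625 gives g = 4.4417, positive; keep [4.875, 5.0625]
s = 4.96875 gives g = -2.1709, negative; keep [4.96875, 5.0625]

5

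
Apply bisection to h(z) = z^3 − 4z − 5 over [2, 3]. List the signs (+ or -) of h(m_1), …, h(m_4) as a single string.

midpoint 2.5: h = 0.625 > 0 → [2, 2.5]
midpoint 2.25: h = -2.609375 < 0 → [2.25, 2.5]
midpoint 2.375: h = -1.103516 < 0 → [2.375, 2.5]
midpoint 2.4375: h = -0.2678 < 0 → [2.4375, 2.5]

+---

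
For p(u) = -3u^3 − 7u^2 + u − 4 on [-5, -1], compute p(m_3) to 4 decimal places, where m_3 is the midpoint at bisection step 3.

-3.3750

midpoint -3: p = 11 > 0 → [-3, -1]
midpoint -2: p = -10 < 0 → [-3, -2]
midpoint -2.5: p = -3.375 < 0 → [-3, -2.5]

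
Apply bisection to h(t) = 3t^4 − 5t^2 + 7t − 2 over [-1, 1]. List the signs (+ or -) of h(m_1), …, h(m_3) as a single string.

-+-

midpoint 0: h = -2 < 0 → [0, 1]
midpoint 0.5: h = 0.4375 > 0 → [0, 0.5]
midpoint 0.25: h = -0.550781 < 0 → [0.25, 0.5]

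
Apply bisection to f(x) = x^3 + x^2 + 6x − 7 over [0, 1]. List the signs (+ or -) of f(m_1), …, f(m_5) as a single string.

f(0.5) = -3.625 < 0, so the root lies in [0.5, 1]
f(0.75) = -1.515625 < 0, so the root lies in [0.75, 1]
f(0.875) = -0.314453 < 0, so the root lies in [0.875, 1]
f(0.9375) = 0.3279 > 0, so the root lies in [0.875, 0.9375]
f(0.90625) = 0.0031 > 0, so the root lies in [0.875, 0.90625]

---++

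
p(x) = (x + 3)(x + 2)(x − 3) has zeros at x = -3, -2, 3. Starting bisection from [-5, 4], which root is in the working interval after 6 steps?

3

x = -0.5 gives p = -13.125, negative; keep [-0.5, 4]
x = 1.75 gives p = -22.265625, negative; keep [1.75, 4]
x = 2.875 gives p = -3.580078, negative; keep [2.875, 4]
x = 3.4375 gives p = 15.3142, positive; keep [2.875, 3.4375]
x = 3.15625 gives p = 4.9599, positive; keep [2.875, 3.15625]
x = 3.015625 gives p = 0.4714, positive; keep [2.875, 3.015625]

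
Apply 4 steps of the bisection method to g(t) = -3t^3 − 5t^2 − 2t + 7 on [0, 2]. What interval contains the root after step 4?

g(1) = -3 < 0, so the root lies in [0, 1]
g(0.5) = 4.375 > 0, so the root lies in [0.5, 1]
g(0.75) = 1.421875 > 0, so the root lies in [0.75, 1]
g(0.875) = -0.5879 < 0, so the root lies in [0.75, 0.875]

[0.75, 0.875]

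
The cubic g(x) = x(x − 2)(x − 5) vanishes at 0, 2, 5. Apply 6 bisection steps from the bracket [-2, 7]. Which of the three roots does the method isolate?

midpoint 2.5: g = -3.125 < 0 → [2.5, 7]
midpoint 4.75: g = -3.265625 < 0 → [4.75, 7]
midpoint 5.875: g = 19.919922 > 0 → [4.75, 5.875]
midpoint 5.3125: g = 5.4993 > 0 → [4.75, 5.3125]
midpoint 5.03125: g = 0.4766 > 0 → [4.75, 5.03125]
midpoint 4.890625: g = -1.5462 < 0 → [4.890625, 5.03125]

5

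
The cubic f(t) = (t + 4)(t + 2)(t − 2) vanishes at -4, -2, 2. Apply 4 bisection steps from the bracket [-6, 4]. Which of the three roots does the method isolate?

2

midpoint -1: f = -9 < 0 → [-1, 4]
midpoint 1.5: f = -9.625 < 0 → [1.5, 4]
midpoint 2.75: f = 24.046875 > 0 → [1.5, 2.75]
midpoint 2.125: f = 3.1582 > 0 → [1.5, 2.125]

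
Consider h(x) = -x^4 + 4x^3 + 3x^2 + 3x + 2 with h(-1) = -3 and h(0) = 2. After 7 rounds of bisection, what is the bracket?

[-0.6640625, -0.65625]

midpoint -0.5: h = 0.6875 > 0 → [-1, -0.5]
midpoint -0.75: h = -0.566406 < 0 → [-0.75, -0.5]
midpoint -0.625: h = 0.167725 > 0 → [-0.75, -0.625]
midpoint -0.6875: h = -0.1677 < 0 → [-0.6875, -0.625]
midpoint -0.65625: h = 0.0073 > 0 → [-0.6875, -0.65625]
midpoint -0.671875: h = -0.0783 < 0 → [-0.671875, -0.65625]
midpoint -0.6640625: h = -0.0351 < 0 → [-0.6640625, -0.65625]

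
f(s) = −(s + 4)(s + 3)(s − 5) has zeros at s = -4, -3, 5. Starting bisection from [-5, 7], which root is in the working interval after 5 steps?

5

f(1) = 80 > 0, so the root lies in [1, 7]
f(4) = 56 > 0, so the root lies in [4, 7]
f(5.5) = -40.375 < 0, so the root lies in [4, 5.5]
f(4.75) = 16.9531 > 0, so the root lies in [4.75, 5.5]
f(5.125) = -9.2676 < 0, so the root lies in [4.75, 5.125]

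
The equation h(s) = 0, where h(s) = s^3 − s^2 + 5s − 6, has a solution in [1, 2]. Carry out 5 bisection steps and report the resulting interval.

midpoint 1.5: h = 2.625 > 0 → [1, 1.5]
midpoint 1.25: h = 0.640625 > 0 → [1, 1.25]
midpoint 1.125: h = -0.216797 < 0 → [1.125, 1.25]
midpoint 1.1875: h = 0.2019 > 0 → [1.125, 1.1875]
midpoint 1.15625: h = -0.0099 < 0 → [1.15625, 1.1875]

[1.15625, 1.1875]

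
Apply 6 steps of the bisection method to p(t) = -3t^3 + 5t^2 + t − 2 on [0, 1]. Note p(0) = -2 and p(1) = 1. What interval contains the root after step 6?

m = 0.5, p(m) = -0.625 (−); new bracket [0.5, 1]
m = 0.75, p(m) = 0.296875 (+); new bracket [0.5, 0.75]
m = 0.625, p(m) = -0.154297 (−); new bracket [0.625, 0.75]
m = 0.6875, p(m) = 0.0759 (+); new bracket [0.625, 0.6875]
m = 0.65625, p(m) = -0.0383 (−); new bracket [0.65625, 0.6875]
m = 0.671875, p(m) = 0.0191 (+); new bracket [0.65625, 0.671875]

[0.65625, 0.671875]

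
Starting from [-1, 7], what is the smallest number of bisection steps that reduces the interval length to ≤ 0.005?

Width after n steps is 8/2^n. Need 2^n ≥ 8/0.005 = 1600.
2^10 = 1024 < 1600 ≤ 2^11 = 2048, so n = 11.

11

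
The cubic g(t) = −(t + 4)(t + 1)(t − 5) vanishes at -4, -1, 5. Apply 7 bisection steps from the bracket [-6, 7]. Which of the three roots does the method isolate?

g(0.5) = 30.375 > 0, so the root lies in [0.5, 7]
g(3.75) = 46.015625 > 0, so the root lies in [3.75, 7]
g(5.375) = -22.412109 < 0, so the root lies in [3.75, 5.375]
g(4.5625) = 20.8376 > 0, so the root lies in [4.5625, 5.375]
g(4.96875) = 1.6729 > 0, so the root lies in [4.96875, 5.375]
g(5.171875) = -9.7294 < 0, so the root lies in [4.96875, 5.171875]
g(5.0703125) = -3.8714 < 0, so the root lies in [4.96875, 5.0703125]

5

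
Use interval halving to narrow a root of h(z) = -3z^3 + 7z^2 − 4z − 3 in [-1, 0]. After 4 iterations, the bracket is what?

h(-0.5) = 1.125 > 0, so the root lies in [-0.5, 0]
h(-0.25) = -1.515625 < 0, so the root lies in [-0.5, -0.25]
h(-0.375) = -0.357422 < 0, so the root lies in [-0.5, -0.375]
h(-0.4375) = 0.3411 > 0, so the root lies in [-0.4375, -0.375]

[-0.4375, -0.375]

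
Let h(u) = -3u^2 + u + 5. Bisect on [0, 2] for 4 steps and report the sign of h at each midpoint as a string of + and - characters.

+-++

midpoint 1: h = 3 > 0 → [1, 2]
midpoint 1.5: h = -0.25 < 0 → [1, 1.5]
midpoint 1.25: h = 1.5625 > 0 → [1.25, 1.5]
midpoint 1.375: h = 0.7031 > 0 → [1.375, 1.5]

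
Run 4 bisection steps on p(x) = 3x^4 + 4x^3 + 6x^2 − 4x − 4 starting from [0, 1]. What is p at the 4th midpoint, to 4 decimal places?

p(0.5) = -3.8125 < 0, so the root lies in [0.5, 1]
p(0.75) = -0.988281 < 0, so the root lies in [0.75, 1]
p(0.875) = 1.531982 > 0, so the root lies in [0.75, 0.875]
p(0.8125) = 0.1639 > 0, so the root lies in [0.75, 0.8125]

0.1639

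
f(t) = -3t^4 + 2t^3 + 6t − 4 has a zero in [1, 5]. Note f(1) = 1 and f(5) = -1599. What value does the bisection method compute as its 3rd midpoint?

1.5

f(3) = -175 < 0, so the root lies in [1, 3]
f(2) = -24 < 0, so the root lies in [1, 2]
f(1.5) = -3.4375 < 0, so the root lies in [1, 1.5]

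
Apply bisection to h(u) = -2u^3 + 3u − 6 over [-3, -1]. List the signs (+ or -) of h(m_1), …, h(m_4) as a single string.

u = -2 gives h = 4, positive; keep [-2, -1]
u = -1.5 gives h = -3.75, negative; keep [-2, -1.5]
u = -1.75 gives h = -0.53125, negative; keep [-2, -1.75]
u = -1.875 gives h = 1.5586, positive; keep [-1.875, -1.75]

+--+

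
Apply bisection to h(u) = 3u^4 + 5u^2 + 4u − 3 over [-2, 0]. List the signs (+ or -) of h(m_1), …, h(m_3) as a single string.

u = -1 gives h = 1, positive; keep [-1, 0]
u = -0.5 gives h = -3.5625, negative; keep [-1, -0.5]
u = -0.75 gives h = -2.238281, negative; keep [-1, -0.75]

+--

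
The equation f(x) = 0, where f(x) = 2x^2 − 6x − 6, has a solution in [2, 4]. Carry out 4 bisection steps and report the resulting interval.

f(3) = -6 < 0, so the root lies in [3, 4]
f(3.5) = -2.5 < 0, so the root lies in [3.5, 4]
f(3.75) = -0.375 < 0, so the root lies in [3.75, 4]
f(3.875) = 0.7812 > 0, so the root lies in [3.75, 3.875]

[3.75, 3.875]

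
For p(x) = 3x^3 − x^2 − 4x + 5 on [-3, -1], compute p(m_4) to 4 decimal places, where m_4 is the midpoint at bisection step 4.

p(-2) = -15 < 0, so the root lies in [-2, -1]
p(-1.5) = -1.375 < 0, so the root lies in [-1.5, -1]
p(-1.25) = 2.578125 > 0, so the root lies in [-1.5, -1.25]
p(-1.375) = 0.8105 > 0, so the root lies in [-1.5, -1.375]

0.8105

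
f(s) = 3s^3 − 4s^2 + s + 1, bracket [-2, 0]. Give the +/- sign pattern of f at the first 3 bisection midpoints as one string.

f(-1) = -7 < 0, so the root lies in [-1, 0]
f(-0.5) = -0.875 < 0, so the root lies in [-0.5, 0]
f(-0.25) = 0.453125 > 0, so the root lies in [-0.5, -0.25]

--+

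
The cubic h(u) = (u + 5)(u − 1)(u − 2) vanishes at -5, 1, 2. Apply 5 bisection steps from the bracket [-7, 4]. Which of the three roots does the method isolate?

-5

midpoint -1.5: h = 30.625 > 0 → [-7, -1.5]
midpoint -4.25: h = 24.609375 > 0 → [-7, -4.25]
midpoint -5.625: h = -31.572266 < 0 → [-5.625, -4.25]
midpoint -4.9375: h = 2.5745 > 0 → [-5.625, -4.9375]
midpoint -5.28125: h = -12.8631 < 0 → [-5.28125, -4.9375]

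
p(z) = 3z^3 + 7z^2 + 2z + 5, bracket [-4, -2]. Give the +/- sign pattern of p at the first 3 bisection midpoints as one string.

--+

p(-3) = -19 < 0, so the root lies in [-3, -2]
p(-2.5) = -3.125 < 0, so the root lies in [-2.5, -2]
p(-2.25) = 1.765625 > 0, so the root lies in [-2.5, -2.25]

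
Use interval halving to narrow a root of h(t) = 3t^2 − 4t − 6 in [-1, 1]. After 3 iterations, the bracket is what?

midpoint 0: h = -6 < 0 → [-1, 0]
midpoint -0.5: h = -3.25 < 0 → [-1, -0.5]
midpoint -0.75: h = -1.3125 < 0 → [-1, -0.75]

[-1, -0.75]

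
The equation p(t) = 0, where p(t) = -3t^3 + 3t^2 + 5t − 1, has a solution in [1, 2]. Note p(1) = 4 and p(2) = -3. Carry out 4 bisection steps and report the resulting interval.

midpoint 1.5: p = 3.125 > 0 → [1.5, 2]
midpoint 1.75: p = 0.859375 > 0 → [1.75, 2]
midpoint 1.875: p = -0.853516 < 0 → [1.75, 1.875]
midpoint 1.8125: p = 0.0549 > 0 → [1.8125, 1.875]

[1.8125, 1.875]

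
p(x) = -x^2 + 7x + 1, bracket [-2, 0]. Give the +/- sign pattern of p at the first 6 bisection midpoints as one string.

m = -1, p(m) = -7 (−); new bracket [-1, 0]
m = -0.5, p(m) = -2.75 (−); new bracket [-0.5, 0]
m = -0.25, p(m) = -0.8125 (−); new bracket [-0.25, 0]
m = -0.125, p(m) = 0.1094 (+); new bracket [-0.25, -0.125]
m = -0.1875, p(m) = -0.3477 (−); new bracket [-0.1875, -0.125]
m = -0.15625, p(m) = -0.1182 (−); new bracket [-0.15625, -0.125]

---+--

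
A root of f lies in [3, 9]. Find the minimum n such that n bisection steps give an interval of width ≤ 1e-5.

Width after n steps is 6/2^n. Need 2^n ≥ 6/1e-5 = 600000.
2^19 = 524288 < 600000 ≤ 2^20 = 1048576, so n = 20.

20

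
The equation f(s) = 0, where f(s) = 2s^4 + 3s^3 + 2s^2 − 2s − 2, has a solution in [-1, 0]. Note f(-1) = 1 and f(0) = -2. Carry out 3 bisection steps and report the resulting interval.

midpoint -0.5: f = -0.75 < 0 → [-1, -0.5]
midpoint -0.75: f = -0.007812 < 0 → [-1, -0.75]
midpoint -0.875: f = 0.443848 > 0 → [-0.875, -0.75]

[-0.875, -0.75]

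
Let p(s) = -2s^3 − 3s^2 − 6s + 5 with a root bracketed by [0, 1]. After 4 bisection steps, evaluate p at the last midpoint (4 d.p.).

s = 0.5 gives p = 1, positive; keep [0.5, 1]
s = 0.75 gives p = -2.03125, negative; keep [0.5, 0.75]
s = 0.625 gives p = -0.410156, negative; keep [0.5, 0.625]
s = 0.5625 gives p = 0.3198, positive; keep [0.5625, 0.625]

0.3198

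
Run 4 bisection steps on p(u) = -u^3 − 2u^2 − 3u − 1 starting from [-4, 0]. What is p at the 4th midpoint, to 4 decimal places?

u = -2 gives p = 5, positive; keep [-2, 0]
u = -1 gives p = 1, positive; keep [-1, 0]
u = -0.5 gives p = 0.125, positive; keep [-0.5, 0]
u = -0.25 gives p = -0.3594, negative; keep [-0.5, -0.25]

-0.3594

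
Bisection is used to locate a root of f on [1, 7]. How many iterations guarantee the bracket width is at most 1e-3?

13

Width after n steps is 6/2^n. Need 2^n ≥ 6/1e-3 = 6000.
2^12 = 4096 < 6000 ≤ 2^13 = 8192, so n = 13.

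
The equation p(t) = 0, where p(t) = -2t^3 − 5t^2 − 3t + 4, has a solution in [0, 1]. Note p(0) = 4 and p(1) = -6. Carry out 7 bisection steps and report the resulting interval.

[0.59375, 0.6015625]

t = 0.5 gives p = 1, positive; keep [0.5, 1]
t = 0.75 gives p = -1.90625, negative; keep [0.5, 0.75]
t = 0.625 gives p = -0.316406, negative; keep [0.5, 0.625]
t = 0.5625 gives p = 0.3745, positive; keep [0.5625, 0.625]
t = 0.59375 gives p = 0.0374, positive; keep [0.59375, 0.625]
t = 0.609375 gives p = -0.1374, negative; keep [0.59375, 0.609375]
t = 0.6015625 gives p = -0.0495, negative; keep [0.59375, 0.6015625]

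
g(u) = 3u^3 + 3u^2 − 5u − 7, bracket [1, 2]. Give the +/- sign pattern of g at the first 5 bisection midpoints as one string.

+--++

u = 1.5 gives g = 2.375, positive; keep [1, 1.5]
u = 1.25 gives g = -2.703125, negative; keep [1.25, 1.5]
u = 1.375 gives g = -0.404297, negative; keep [1.375, 1.5]
u = 1.4375 gives g = 0.9231, positive; keep [1.375, 1.4375]
u = 1.40625 gives g = 0.2441, positive; keep [1.375, 1.40625]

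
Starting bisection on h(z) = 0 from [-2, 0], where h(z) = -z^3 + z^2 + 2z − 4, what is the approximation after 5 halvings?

m = -1, h(m) = -4 (−); new bracket [-2, -1]
m = -1.5, h(m) = -1.375 (−); new bracket [-2, -1.5]
m = -1.75, h(m) = 0.921875 (+); new bracket [-1.75, -1.5]
m = -1.625, h(m) = -0.3184 (−); new bracket [-1.75, -1.625]
m = -1.6875, h(m) = 0.2781 (+); new bracket [-1.6875, -1.625]

-1.6875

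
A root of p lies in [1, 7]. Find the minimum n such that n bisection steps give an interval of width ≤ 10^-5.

20

Width after n steps is 6/2^n. Need 2^n ≥ 6/10^-5 = 600000.
2^19 = 524288 < 600000 ≤ 2^20 = 1048576, so n = 20.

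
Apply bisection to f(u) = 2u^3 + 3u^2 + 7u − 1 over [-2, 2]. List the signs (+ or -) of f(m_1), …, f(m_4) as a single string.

u = 0 gives f = -1, negative; keep [0, 2]
u = 1 gives f = 11, positive; keep [0, 1]
u = 0.5 gives f = 3.5, positive; keep [0, 0.5]
u = 0.25 gives f = 0.9688, positive; keep [0, 0.25]

-+++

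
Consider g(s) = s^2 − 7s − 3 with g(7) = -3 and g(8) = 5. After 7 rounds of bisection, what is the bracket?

s = 7.5 gives g = 0.75, positive; keep [7, 7.5]
s = 7.25 gives g = -1.1875, negative; keep [7.25, 7.5]
s = 7.375 gives g = -0.234375, negative; keep [7.375, 7.5]
s = 7.4375 gives g = 0.2539, positive; keep [7.375, 7.4375]
s = 7.40625 gives g = 0.0088, positive; keep [7.375, 7.40625]
s = 7.390625 gives g = -0.113, negative; keep [7.390625, 7.40625]
s = 7.3984375 gives g = -0.0522, negative; keep [7.3984375, 7.40625]

[7.3984375, 7.40625]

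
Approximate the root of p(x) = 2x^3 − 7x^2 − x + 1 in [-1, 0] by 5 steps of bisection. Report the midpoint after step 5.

x = -0.5 gives p = -0.5, negative; keep [-0.5, 0]
x = -0.25 gives p = 0.78125, positive; keep [-0.5, -0.25]
x = -0.375 gives p = 0.285156, positive; keep [-0.5, -0.375]
x = -0.4375 gives p = -0.0698, negative; keep [-0.4375, -0.375]
x = -0.40625 gives p = 0.1169, positive; keep [-0.4375, -0.40625]

-0.40625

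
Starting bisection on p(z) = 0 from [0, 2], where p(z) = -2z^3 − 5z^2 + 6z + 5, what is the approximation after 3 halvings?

1.25

midpoint 1: p = 4 > 0 → [1, 2]
midpoint 1.5: p = -4 < 0 → [1, 1.5]
midpoint 1.25: p = 0.78125 > 0 → [1.25, 1.5]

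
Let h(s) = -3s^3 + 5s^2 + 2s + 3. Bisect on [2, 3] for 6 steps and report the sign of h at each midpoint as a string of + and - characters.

h(2.5) = -7.625 < 0, so the root lies in [2, 2.5]
h(2.25) = -1.359375 < 0, so the root lies in [2, 2.25]
h(2.125) = 1.041016 > 0, so the root lies in [2.125, 2.25]
h(2.1875) = -0.1018 < 0, so the root lies in [2.125, 2.1875]
h(2.15625) = 0.4837 > 0, so the root lies in [2.15625, 2.1875]
h(2.171875) = 0.1945 > 0, so the root lies in [2.171875, 2.1875]

--+-++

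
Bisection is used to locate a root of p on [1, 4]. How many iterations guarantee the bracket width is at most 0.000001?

Width after n steps is 3/2^n. Need 2^n ≥ 3/0.000001 = 3000000.
2^21 = 2097152 < 3000000 ≤ 2^22 = 4194304, so n = 22.

22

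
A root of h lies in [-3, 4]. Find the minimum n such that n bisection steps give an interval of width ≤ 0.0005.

Width after n steps is 7/2^n. Need 2^n ≥ 7/0.0005 = 14000.
2^13 = 8192 < 14000 ≤ 2^14 = 16384, so n = 14.

14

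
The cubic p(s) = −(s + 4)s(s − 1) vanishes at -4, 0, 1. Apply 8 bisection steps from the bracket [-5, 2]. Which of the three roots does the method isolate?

-4

p(-1.5) = -9.375 < 0, so the root lies in [-5, -1.5]
p(-3.25) = -10.359375 < 0, so the root lies in [-5, -3.25]
p(-4.125) = 2.642578 > 0, so the root lies in [-4.125, -3.25]
p(-3.6875) = -5.4016 < 0, so the root lies in [-4.125, -3.6875]
p(-3.90625) = -1.7967 < 0, so the root lies in [-4.125, -3.90625]
p(-4.015625) = 0.3147 > 0, so the root lies in [-4.015625, -3.90625]
p(-3.9609375) = -0.7676 < 0, so the root lies in [-4.015625, -3.9609375]
p(-3.98828125) = -0.2331 < 0, so the root lies in [-4.015625, -3.98828125]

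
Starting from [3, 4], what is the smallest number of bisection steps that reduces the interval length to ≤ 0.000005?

18

Width after n steps is 1/2^n. Need 2^n ≥ 1/0.000005 = 200000.
2^17 = 131072 < 200000 ≤ 2^18 = 262144, so n = 18.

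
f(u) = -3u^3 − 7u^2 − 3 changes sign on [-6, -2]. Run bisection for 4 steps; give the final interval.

[-2.5, -2.25]

m = -4, f(m) = 77 (+); new bracket [-4, -2]
m = -3, f(m) = 15 (+); new bracket [-3, -2]
m = -2.5, f(m) = 0.125 (+); new bracket [-2.5, -2]
m = -2.25, f(m) = -4.2656 (−); new bracket [-2.5, -2.25]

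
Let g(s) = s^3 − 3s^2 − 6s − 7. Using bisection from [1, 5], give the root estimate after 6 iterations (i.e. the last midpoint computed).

midpoint 3: g = -25 < 0 → [3, 5]
midpoint 4: g = -15 < 0 → [4, 5]
midpoint 4.5: g = -3.625 < 0 → [4.5, 5]
midpoint 4.75: g = 3.9844 > 0 → [4.5, 4.75]
midpoint 4.625: g = 0.0098 > 0 → [4.5, 4.625]
midpoint 4.5625: g = -1.8494 < 0 → [4.5625, 4.625]

4.5625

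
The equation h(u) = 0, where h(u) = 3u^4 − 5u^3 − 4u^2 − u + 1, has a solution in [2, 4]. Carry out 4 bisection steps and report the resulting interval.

m = 3, h(m) = 70 (+); new bracket [2, 3]
m = 2.5, h(m) = 12.5625 (+); new bracket [2, 2.5]
m = 2.25, h(m) = -1.566406 (−); new bracket [2.25, 2.5]
m = 2.375, h(m) = 4.53 (+); new bracket [2.25, 2.375]

[2.25, 2.375]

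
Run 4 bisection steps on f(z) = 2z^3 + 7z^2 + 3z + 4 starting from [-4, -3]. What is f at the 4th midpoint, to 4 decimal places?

0.7876

f(-3.5) = -6.5 < 0, so the root lies in [-3.5, -3]
f(-3.25) = -0.46875 < 0, so the root lies in [-3.25, -3]
f(-3.125) = 1.949219 > 0, so the root lies in [-3.25, -3.125]
f(-3.1875) = 0.7876 > 0, so the root lies in [-3.25, -3.1875]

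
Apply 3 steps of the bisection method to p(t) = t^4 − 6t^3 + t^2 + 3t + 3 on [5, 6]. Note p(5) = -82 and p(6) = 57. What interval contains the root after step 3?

[5.625, 5.75]

m = 5.5, p(m) = -33.4375 (−); new bracket [5.5, 6]
m = 5.75, p(m) = 5.785156 (+); new bracket [5.5, 5.75]
m = 5.625, p(m) = -15.226318 (−); new bracket [5.625, 5.75]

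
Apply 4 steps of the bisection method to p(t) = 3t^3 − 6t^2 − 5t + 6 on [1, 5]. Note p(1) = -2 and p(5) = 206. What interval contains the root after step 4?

[2.25, 2.5]

p(3) = 18 > 0, so the root lies in [1, 3]
p(2) = -4 < 0, so the root lies in [2, 3]
p(2.5) = 2.875 > 0, so the root lies in [2, 2.5]
p(2.25) = -1.4531 < 0, so the root lies in [2.25, 2.5]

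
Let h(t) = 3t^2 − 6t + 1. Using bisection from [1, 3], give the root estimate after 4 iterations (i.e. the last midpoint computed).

1.875

m = 2, h(m) = 1 (+); new bracket [1, 2]
m = 1.5, h(m) = -1.25 (−); new bracket [1.5, 2]
m = 1.75, h(m) = -0.3125 (−); new bracket [1.75, 2]
m = 1.875, h(m) = 0.2969 (+); new bracket [1.75, 1.875]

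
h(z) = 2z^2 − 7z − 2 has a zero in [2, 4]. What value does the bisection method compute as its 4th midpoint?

3.875

h(3) = -5 < 0, so the root lies in [3, 4]
h(3.5) = -2 < 0, so the root lies in [3.5, 4]
h(3.75) = -0.125 < 0, so the root lies in [3.75, 4]
h(3.875) = 0.9062 > 0, so the root lies in [3.75, 3.875]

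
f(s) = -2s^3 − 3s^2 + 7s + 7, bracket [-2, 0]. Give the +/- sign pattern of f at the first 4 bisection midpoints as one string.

m = -1, f(m) = -1 (−); new bracket [-1, 0]
m = -0.5, f(m) = 3 (+); new bracket [-1, -0.5]
m = -0.75, f(m) = 0.90625 (+); new bracket [-1, -0.75]
m = -0.875, f(m) = -0.082 (−); new bracket [-0.875, -0.75]

-++-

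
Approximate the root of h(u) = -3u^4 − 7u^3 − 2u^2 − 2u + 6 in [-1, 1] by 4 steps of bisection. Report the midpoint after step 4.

h(0) = 6 > 0, so the root lies in [0, 1]
h(0.5) = 3.4375 > 0, so the root lies in [0.5, 1]
h(0.75) = -0.527344 < 0, so the root lies in [0.5, 0.75]
h(0.625) = 1.802 > 0, so the root lies in [0.625, 0.75]

0.625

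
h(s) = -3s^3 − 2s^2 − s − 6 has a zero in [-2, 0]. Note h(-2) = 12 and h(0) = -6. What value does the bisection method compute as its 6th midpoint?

-1.40625

midpoint -1: h = -4 < 0 → [-2, -1]
midpoint -1.5: h = 1.125 > 0 → [-1.5, -1]
midpoint -1.25: h = -2.015625 < 0 → [-1.5, -1.25]
midpoint -1.375: h = -0.6074 < 0 → [-1.5, -1.375]
midpoint -1.4375: h = 0.2161 > 0 → [-1.4375, -1.375]
midpoint -1.40625: h = -0.2061 < 0 → [-1.4375, -1.40625]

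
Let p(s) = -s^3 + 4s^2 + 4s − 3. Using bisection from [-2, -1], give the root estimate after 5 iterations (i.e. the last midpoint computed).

m = -1.5, p(m) = 3.375 (+); new bracket [-1.5, -1]
m = -1.25, p(m) = 0.203125 (+); new bracket [-1.25, -1]
m = -1.125, p(m) = -1.013672 (−); new bracket [-1.25, -1.125]
m = -1.1875, p(m) = -0.4348 (−); new bracket [-1.25, -1.1875]
m = -1.21875, p(m) = -0.1233 (−); new bracket [-1.25, -1.21875]

-1.21875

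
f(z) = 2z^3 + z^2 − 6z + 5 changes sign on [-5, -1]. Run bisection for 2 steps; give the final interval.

[-3, -2]

z = -3 gives f = -22, negative; keep [-3, -1]
z = -2 gives f = 5, positive; keep [-3, -2]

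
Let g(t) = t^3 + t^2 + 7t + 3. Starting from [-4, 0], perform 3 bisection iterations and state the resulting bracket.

[-0.5, 0]

midpoint -2: g = -15 < 0 → [-2, 0]
midpoint -1: g = -4 < 0 → [-1, 0]
midpoint -0.5: g = -0.375 < 0 → [-0.5, 0]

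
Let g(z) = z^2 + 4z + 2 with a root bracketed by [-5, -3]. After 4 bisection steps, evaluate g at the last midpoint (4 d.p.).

g(-4) = 2 > 0, so the root lies in [-4, -3]
g(-3.5) = 0.25 > 0, so the root lies in [-3.5, -3]
g(-3.25) = -0.4375 < 0, so the root lies in [-3.5, -3.25]
g(-3.375) = -0.1094 < 0, so the root lies in [-3.5, -3.375]

-0.1094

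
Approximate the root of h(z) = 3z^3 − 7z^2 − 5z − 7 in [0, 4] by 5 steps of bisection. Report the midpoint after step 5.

3.125

midpoint 2: h = -21 < 0 → [2, 4]
midpoint 3: h = -4 < 0 → [3, 4]
midpoint 3.5: h = 18.375 > 0 → [3, 3.5]
midpoint 3.25: h = 5.7969 > 0 → [3, 3.25]
midpoint 3.125: h = 0.5684 > 0 → [3, 3.125]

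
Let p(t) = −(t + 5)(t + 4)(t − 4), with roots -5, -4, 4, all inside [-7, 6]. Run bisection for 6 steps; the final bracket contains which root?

4

p(-0.5) = 70.875 > 0, so the root lies in [-0.5, 6]
p(2.75) = 65.390625 > 0, so the root lies in [2.75, 6]
p(4.375) = -29.443359 < 0, so the root lies in [2.75, 4.375]
p(3.5625) = 28.3298 > 0, so the root lies in [3.5625, 4.375]
p(3.96875) = 2.2334 > 0, so the root lies in [3.96875, 4.375]
p(4.171875) = -12.8823 < 0, so the root lies in [3.96875, 4.171875]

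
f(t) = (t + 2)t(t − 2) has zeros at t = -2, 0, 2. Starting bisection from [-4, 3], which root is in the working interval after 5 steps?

-2

m = -0.5, f(m) = 1.875 (+); new bracket [-4, -0.5]
m = -2.25, f(m) = -2.390625 (−); new bracket [-2.25, -0.5]
m = -1.375, f(m) = 2.900391 (+); new bracket [-2.25, -1.375]
m = -1.8125, f(m) = 1.2957 (+); new bracket [-2.25, -1.8125]
m = -2.03125, f(m) = -0.2559 (−); new bracket [-2.03125, -1.8125]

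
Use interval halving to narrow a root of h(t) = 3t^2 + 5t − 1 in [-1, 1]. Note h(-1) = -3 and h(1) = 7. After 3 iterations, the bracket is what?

midpoint 0: h = -1 < 0 → [0, 1]
midpoint 0.5: h = 2.25 > 0 → [0, 0.5]
midpoint 0.25: h = 0.4375 > 0 → [0, 0.25]

[0, 0.25]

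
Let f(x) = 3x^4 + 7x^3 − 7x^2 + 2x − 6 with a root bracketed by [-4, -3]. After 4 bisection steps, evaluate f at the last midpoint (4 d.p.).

-0.5083

f(-3.5) = 51.3125 > 0, so the root lies in [-3.5, -3]
f(-3.25) = 7.964844 > 0, so the root lies in [-3.25, -3]
f(-3.125) = -8.130127 < 0, so the root lies in [-3.25, -3.125]
f(-3.1875) = -0.5083 < 0, so the root lies in [-3.25, -3.1875]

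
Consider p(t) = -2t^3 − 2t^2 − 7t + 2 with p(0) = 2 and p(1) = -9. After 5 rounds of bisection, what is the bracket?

[0.25, 0.28125]

t = 0.5 gives p = -2.25, negative; keep [0, 0.5]
t = 0.25 gives p = 0.09375, positive; keep [0.25, 0.5]
t = 0.375 gives p = -1.011719, negative; keep [0.25, 0.375]
t = 0.3125 gives p = -0.4438, negative; keep [0.25, 0.3125]
t = 0.28125 gives p = -0.1714, negative; keep [0.25, 0.28125]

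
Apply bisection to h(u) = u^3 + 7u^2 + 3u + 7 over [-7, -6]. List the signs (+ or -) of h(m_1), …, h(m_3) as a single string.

+-+

u = -6.5 gives h = 8.625, positive; keep [-7, -6.5]
u = -6.75 gives h = -1.859375, negative; keep [-6.75, -6.5]
u = -6.625 gives h = 3.583984, positive; keep [-6.75, -6.625]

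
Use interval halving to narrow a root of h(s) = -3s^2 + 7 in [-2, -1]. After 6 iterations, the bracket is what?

[-1.53125, -1.515625]

s = -1.5 gives h = 0.25, positive; keep [-2, -1.5]
s = -1.75 gives h = -2.1875, negative; keep [-1.75, -1.5]
s = -1.625 gives h = -0.921875, negative; keep [-1.625, -1.5]
s = -1.5625 gives h = -0.3242, negative; keep [-1.5625, -1.5]
s = -1.53125 gives h = -0.0342, negative; keep [-1.53125, -1.5]
s = -1.515625 gives h = 0.1086, positive; keep [-1.53125, -1.515625]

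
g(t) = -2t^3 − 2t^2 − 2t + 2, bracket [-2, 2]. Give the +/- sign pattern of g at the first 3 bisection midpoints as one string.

g(0) = 2 > 0, so the root lies in [0, 2]
g(1) = -4 < 0, so the root lies in [0, 1]
g(0.5) = 0.25 > 0, so the root lies in [0.5, 1]

+-+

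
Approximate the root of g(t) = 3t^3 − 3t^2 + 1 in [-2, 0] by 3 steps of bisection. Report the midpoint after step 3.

t = -1 gives g = -5, negative; keep [-1, 0]
t = -0.5 gives g = -0.125, negative; keep [-0.5, 0]
t = -0.25 gives g = 0.765625, positive; keep [-0.5, -0.25]

-0.25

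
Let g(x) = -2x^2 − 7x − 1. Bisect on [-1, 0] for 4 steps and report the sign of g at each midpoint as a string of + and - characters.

++-+

x = -0.5 gives g = 2, positive; keep [-0.5, 0]
x = -0.25 gives g = 0.625, positive; keep [-0.25, 0]
x = -0.125 gives g = -0.15625, negative; keep [-0.25, -0.125]
x = -0.1875 gives g = 0.2422, positive; keep [-0.1875, -0.125]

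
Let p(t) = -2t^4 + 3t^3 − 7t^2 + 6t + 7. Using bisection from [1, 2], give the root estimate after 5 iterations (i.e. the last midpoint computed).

midpoint 1.5: p = 0.25 > 0 → [1.5, 2]
midpoint 1.75: p = -6.617188 < 0 → [1.5, 1.75]
midpoint 1.625: p = -2.807129 < 0 → [1.5, 1.625]
midpoint 1.5625: p = -1.1917 < 0 → [1.5, 1.5625]
midpoint 1.53125: p = -0.45 < 0 → [1.5, 1.53125]

1.53125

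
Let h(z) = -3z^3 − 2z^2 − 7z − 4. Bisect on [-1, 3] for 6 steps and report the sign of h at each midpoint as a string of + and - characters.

midpoint 1: h = -16 < 0 → [-1, 1]
midpoint 0: h = -4 < 0 → [-1, 0]
midpoint -0.5: h = -0.625 < 0 → [-1, -0.5]
midpoint -0.75: h = 1.3906 > 0 → [-0.75, -0.5]
midpoint -0.625: h = 0.3262 > 0 → [-0.625, -0.5]
midpoint -0.5625: h = -0.1614 < 0 → [-0.625, -0.5625]

---++-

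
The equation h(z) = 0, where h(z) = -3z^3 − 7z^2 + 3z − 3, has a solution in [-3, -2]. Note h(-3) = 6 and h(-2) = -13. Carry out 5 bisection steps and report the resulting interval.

[-2.84375, -2.8125]

h(-2.5) = -7.375 < 0, so the root lies in [-3, -2.5]
h(-2.75) = -1.796875 < 0, so the root lies in [-3, -2.75]
h(-2.875) = 1.806641 > 0, so the root lies in [-2.875, -2.75]
h(-2.8125) = -0.0667 < 0, so the root lies in [-2.875, -2.8125]
h(-2.84375) = 0.8518 > 0, so the root lies in [-2.84375, -2.8125]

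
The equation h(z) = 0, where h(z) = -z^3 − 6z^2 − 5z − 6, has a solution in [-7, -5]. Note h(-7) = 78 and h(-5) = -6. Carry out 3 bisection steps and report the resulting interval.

midpoint -6: h = 24 > 0 → [-6, -5]
midpoint -5.5: h = 6.375 > 0 → [-5.5, -5]
midpoint -5.25: h = -0.421875 < 0 → [-5.5, -5.25]

[-5.5, -5.25]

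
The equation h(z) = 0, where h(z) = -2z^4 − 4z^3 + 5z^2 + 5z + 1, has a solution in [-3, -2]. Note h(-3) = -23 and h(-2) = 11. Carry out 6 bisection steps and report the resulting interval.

m = -2.5, h(m) = 4.125 (+); new bracket [-3, -2.5]
m = -2.75, h(m) = -6.132812 (−); new bracket [-2.75, -2.5]
m = -2.625, h(m) = -0.281738 (−); new bracket [-2.625, -2.5]
m = -2.5625, h(m) = 2.0898 (+); new bracket [-2.625, -2.5625]
m = -2.59375, h(m) = 0.9476 (+); new bracket [-2.625, -2.59375]
m = -2.609375, h(m) = 0.344 (+); new bracket [-2.625, -2.609375]

[-2.625, -2.609375]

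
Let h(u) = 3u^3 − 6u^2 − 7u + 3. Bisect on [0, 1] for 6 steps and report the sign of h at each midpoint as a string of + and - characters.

-+-++-

h(0.5) = -1.625 < 0, so the root lies in [0, 0.5]
h(0.25) = 0.921875 > 0, so the root lies in [0.25, 0.5]
h(0.375) = -0.310547 < 0, so the root lies in [0.25, 0.375]
h(0.3125) = 0.3181 > 0, so the root lies in [0.3125, 0.375]
h(0.34375) = 0.0066 > 0, so the root lies in [0.34375, 0.375]
h(0.359375) = -0.1513 < 0, so the root lies in [0.34375, 0.359375]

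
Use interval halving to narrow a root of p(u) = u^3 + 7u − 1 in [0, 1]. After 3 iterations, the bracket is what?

[0.125, 0.25]

midpoint 0.5: p = 2.625 > 0 → [0, 0.5]
midpoint 0.25: p = 0.765625 > 0 → [0, 0.25]
midpoint 0.125: p = -0.123047 < 0 → [0.125, 0.25]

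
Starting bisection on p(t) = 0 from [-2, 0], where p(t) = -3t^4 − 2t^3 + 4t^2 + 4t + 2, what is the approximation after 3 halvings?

-1.25

p(-1) = 1 > 0, so the root lies in [-2, -1]
p(-1.5) = -3.4375 < 0, so the root lies in [-1.5, -1]
p(-1.25) = -0.167969 < 0, so the root lies in [-1.25, -1]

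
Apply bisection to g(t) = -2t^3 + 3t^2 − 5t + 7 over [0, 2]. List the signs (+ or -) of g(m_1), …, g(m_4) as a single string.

+-++

t = 1 gives g = 3, positive; keep [1, 2]
t = 1.5 gives g = -0.5, negative; keep [1, 1.5]
t = 1.25 gives g = 1.53125, positive; keep [1.25, 1.5]
t = 1.375 gives g = 0.5977, positive; keep [1.375, 1.5]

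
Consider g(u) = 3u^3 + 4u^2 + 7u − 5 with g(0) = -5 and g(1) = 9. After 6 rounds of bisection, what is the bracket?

midpoint 0.5: g = -0.125 < 0 → [0.5, 1]
midpoint 0.75: g = 3.765625 > 0 → [0.5, 0.75]
midpoint 0.625: g = 1.669922 > 0 → [0.5, 0.625]
midpoint 0.5625: g = 0.7371 > 0 → [0.5, 0.5625]
midpoint 0.53125: g = 0.2975 > 0 → [0.5, 0.53125]
midpoint 0.515625: g = 0.0841 > 0 → [0.5, 0.515625]

[0.5, 0.515625]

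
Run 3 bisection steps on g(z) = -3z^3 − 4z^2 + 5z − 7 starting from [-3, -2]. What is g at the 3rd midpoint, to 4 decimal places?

midpoint -2.5: g = 2.375 > 0 → [-2.5, -2]
midpoint -2.25: g = -4.328125 < 0 → [-2.5, -2.25]
midpoint -2.375: g = -1.248047 < 0 → [-2.5, -2.375]

-1.2480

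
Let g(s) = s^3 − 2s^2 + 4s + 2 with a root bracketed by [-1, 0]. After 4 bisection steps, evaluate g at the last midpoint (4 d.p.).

-0.2166

midpoint -0.5: g = -0.625 < 0 → [-0.5, 0]
midpoint -0.25: g = 0.859375 > 0 → [-0.5, -0.25]
midpoint -0.375: g = 0.166016 > 0 → [-0.5, -0.375]
midpoint -0.4375: g = -0.2166 < 0 → [-0.4375, -0.375]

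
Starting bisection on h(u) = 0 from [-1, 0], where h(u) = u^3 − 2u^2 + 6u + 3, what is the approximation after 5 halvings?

midpoint -0.5: h = -0.625 < 0 → [-0.5, 0]
midpoint -0.25: h = 1.359375 > 0 → [-0.5, -0.25]
midpoint -0.375: h = 0.416016 > 0 → [-0.5, -0.375]
midpoint -0.4375: h = -0.0916 < 0 → [-0.4375, -0.375]
midpoint -0.40625: h = 0.1654 > 0 → [-0.4375, -0.40625]

-0.40625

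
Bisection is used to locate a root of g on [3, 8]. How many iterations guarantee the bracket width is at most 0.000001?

Width after n steps is 5/2^n. Need 2^n ≥ 5/0.000001 = 5000000.
2^22 = 4194304 < 5000000 ≤ 2^23 = 8388608, so n = 23.

23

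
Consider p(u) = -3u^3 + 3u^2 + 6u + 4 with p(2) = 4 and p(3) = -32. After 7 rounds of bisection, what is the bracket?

p(2.5) = -9.125 < 0, so the root lies in [2, 2.5]
p(2.25) = -1.484375 < 0, so the root lies in [2, 2.25]
p(2.125) = 1.509766 > 0, so the root lies in [2.125, 2.25]
p(2.1875) = 0.0779 > 0, so the root lies in [2.1875, 2.25]
p(2.21875) = -0.6867 < 0, so the root lies in [2.1875, 2.21875]
p(2.203125) = -0.3003 < 0, so the root lies in [2.1875, 2.203125]
p(2.1953125) = -0.1102 < 0, so the root lies in [2.1875, 2.1953125]

[2.1875, 2.1953125]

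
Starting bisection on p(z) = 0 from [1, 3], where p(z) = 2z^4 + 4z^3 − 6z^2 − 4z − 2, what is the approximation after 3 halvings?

1.25

m = 2, p(m) = 30 (+); new bracket [1, 2]
m = 1.5, p(m) = 2.125 (+); new bracket [1, 1.5]
m = 1.25, p(m) = -3.679688 (−); new bracket [1.25, 1.5]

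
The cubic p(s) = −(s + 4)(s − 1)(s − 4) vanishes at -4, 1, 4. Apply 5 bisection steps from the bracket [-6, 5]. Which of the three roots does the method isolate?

-4

midpoint -0.5: p = -23.625 < 0 → [-6, -0.5]
midpoint -3.25: p = -23.109375 < 0 → [-6, -3.25]
midpoint -4.625: p = 30.322266 > 0 → [-4.625, -3.25]
midpoint -3.9375: p = -2.4495 < 0 → [-4.625, -3.9375]
midpoint -4.28125: p = 12.3006 > 0 → [-4.28125, -3.9375]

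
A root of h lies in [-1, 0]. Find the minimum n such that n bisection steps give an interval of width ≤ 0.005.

Width after n steps is 1/2^n. Need 2^n ≥ 1/0.005 = 200.
2^7 = 128 < 200 ≤ 2^8 = 256, so n = 8.

8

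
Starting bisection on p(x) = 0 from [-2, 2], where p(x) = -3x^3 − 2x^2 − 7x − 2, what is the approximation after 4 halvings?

m = 0, p(m) = -2 (−); new bracket [-2, 0]
m = -1, p(m) = 6 (+); new bracket [-1, 0]
m = -0.5, p(m) = 1.375 (+); new bracket [-0.5, 0]
m = -0.25, p(m) = -0.3281 (−); new bracket [-0.5, -0.25]

-0.25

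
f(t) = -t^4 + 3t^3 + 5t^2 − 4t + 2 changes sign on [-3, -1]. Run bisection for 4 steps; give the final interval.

[-1.75, -1.625]

m = -2, f(m) = -10 (−); new bracket [-2, -1]
m = -1.5, f(m) = 4.0625 (+); new bracket [-2, -1.5]
m = -1.75, f(m) = -1.144531 (−); new bracket [-1.75, -1.5]
m = -1.625, f(m) = 1.8572 (+); new bracket [-1.75, -1.625]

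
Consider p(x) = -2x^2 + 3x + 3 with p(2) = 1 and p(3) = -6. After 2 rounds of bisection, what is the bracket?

x = 2.5 gives p = -2, negative; keep [2, 2.5]
x = 2.25 gives p = -0.375, negative; keep [2, 2.25]

[2, 2.25]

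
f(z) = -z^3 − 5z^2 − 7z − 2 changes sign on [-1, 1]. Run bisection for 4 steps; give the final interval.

[-0.5, -0.375]

f(0) = -2 < 0, so the root lies in [-1, 0]
f(-0.5) = 0.375 > 0, so the root lies in [-0.5, 0]
f(-0.25) = -0.546875 < 0, so the root lies in [-0.5, -0.25]
f(-0.375) = -0.0254 < 0, so the root lies in [-0.5, -0.375]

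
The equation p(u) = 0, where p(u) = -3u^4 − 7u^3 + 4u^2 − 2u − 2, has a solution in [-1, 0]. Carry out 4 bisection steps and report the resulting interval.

p(-0.5) = 0.6875 > 0, so the root lies in [-0.5, 0]
p(-0.25) = -1.152344 < 0, so the root lies in [-0.5, -0.25]
p(-0.375) = -0.377686 < 0, so the root lies in [-0.5, -0.375]
p(-0.4375) = 0.1169 > 0, so the root lies in [-0.4375, -0.375]

[-0.4375, -0.375]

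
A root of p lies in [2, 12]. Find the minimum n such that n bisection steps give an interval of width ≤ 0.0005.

15

Width after n steps is 10/2^n. Need 2^n ≥ 10/0.0005 = 20000.
2^14 = 16384 < 20000 ≤ 2^15 = 32768, so n = 15.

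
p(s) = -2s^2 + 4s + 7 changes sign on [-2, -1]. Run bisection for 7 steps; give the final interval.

p(-1.5) = -3.5 < 0, so the root lies in [-1.5, -1]
p(-1.25) = -1.125 < 0, so the root lies in [-1.25, -1]
p(-1.125) = -0.03125 < 0, so the root lies in [-1.125, -1]
p(-1.0625) = 0.4922 > 0, so the root lies in [-1.125, -1.0625]
p(-1.09375) = 0.2324 > 0, so the root lies in [-1.125, -1.09375]
p(-1.109375) = 0.1011 > 0, so the root lies in [-1.125, -1.109375]
p(-1.1171875) = 0.035 > 0, so the root lies in [-1.125, -1.1171875]

[-1.125, -1.1171875]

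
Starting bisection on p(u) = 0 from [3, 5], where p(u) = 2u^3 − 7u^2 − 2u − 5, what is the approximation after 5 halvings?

u = 4 gives p = 3, positive; keep [3, 4]
u = 3.5 gives p = -12, negative; keep [3.5, 4]
u = 3.75 gives p = -5.46875, negative; keep [3.75, 4]
u = 3.875 gives p = -1.4883, negative; keep [3.875, 4]
u = 3.9375 gives p = 0.6909, positive; keep [3.875, 3.9375]

3.9375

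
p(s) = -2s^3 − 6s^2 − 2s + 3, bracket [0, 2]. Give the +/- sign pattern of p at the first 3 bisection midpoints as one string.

-+-

p(1) = -7 < 0, so the root lies in [0, 1]
p(0.5) = 0.25 > 0, so the root lies in [0.5, 1]
p(0.75) = -2.71875 < 0, so the root lies in [0.5, 0.75]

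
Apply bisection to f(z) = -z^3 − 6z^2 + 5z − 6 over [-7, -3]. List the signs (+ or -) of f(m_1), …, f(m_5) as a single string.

m = -5, f(m) = -56 (−); new bracket [-7, -5]
m = -6, f(m) = -36 (−); new bracket [-7, -6]
m = -6.5, f(m) = -17.375 (−); new bracket [-7, -6.5]
m = -6.75, f(m) = -5.5781 (−); new bracket [-7, -6.75]
m = -6.875, f(m) = 0.9824 (+); new bracket [-6.875, -6.75]

----+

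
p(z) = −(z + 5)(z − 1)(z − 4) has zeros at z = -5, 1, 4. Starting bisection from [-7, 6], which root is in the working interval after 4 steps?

-5

z = -0.5 gives p = -30.375, negative; keep [-7, -0.5]
z = -3.75 gives p = -46.015625, negative; keep [-7, -3.75]
z = -5.375 gives p = 22.412109, positive; keep [-5.375, -3.75]
z = -4.5625 gives p = -20.8376, negative; keep [-5.375, -4.5625]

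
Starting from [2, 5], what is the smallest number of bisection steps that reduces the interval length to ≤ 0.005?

10

Width after n steps is 3/2^n. Need 2^n ≥ 3/0.005 = 600.
2^9 = 512 < 600 ≤ 2^10 = 1024, so n = 10.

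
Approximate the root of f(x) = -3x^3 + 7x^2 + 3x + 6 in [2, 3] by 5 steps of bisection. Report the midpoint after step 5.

x = 2.5 gives f = 10.375, positive; keep [2.5, 3]
x = 2.75 gives f = 4.796875, positive; keep [2.75, 3]
x = 2.875 gives f = 1.193359, positive; keep [2.875, 3]
x = 2.9375 gives f = -0.8274, negative; keep [2.875, 2.9375]
x = 2.90625 gives f = 0.2017, positive; keep [2.90625, 2.9375]

2.90625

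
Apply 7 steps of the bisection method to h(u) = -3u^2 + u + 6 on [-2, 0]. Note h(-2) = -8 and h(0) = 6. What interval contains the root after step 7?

midpoint -1: h = 2 > 0 → [-2, -1]
midpoint -1.5: h = -2.25 < 0 → [-1.5, -1]
midpoint -1.25: h = 0.0625 > 0 → [-1.5, -1.25]
midpoint -1.375: h = -1.0469 < 0 → [-1.375, -1.25]
midpoint -1.3125: h = -0.4805 < 0 → [-1.3125, -1.25]
midpoint -1.28125: h = -0.2061 < 0 → [-1.28125, -1.25]
midpoint -1.265625: h = -0.071 < 0 → [-1.265625, -1.25]

[-1.265625, -1.25]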